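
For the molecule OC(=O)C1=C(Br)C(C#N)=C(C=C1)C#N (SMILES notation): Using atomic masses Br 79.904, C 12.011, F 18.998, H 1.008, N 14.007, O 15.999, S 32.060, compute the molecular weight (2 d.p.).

251.04 g/mol

First, the molecular formula is C9H3BrN2O2 (counting implicit H from valence).
  Br: 1 × 79.904 = 79.904
  C: 9 × 12.011 = 108.099
  H: 3 × 1.008 = 3.024
  N: 2 × 14.007 = 28.014
  O: 2 × 15.999 = 31.998
Sum: 1×79.904 + 9×12.011 + 3×1.008 + 2×14.007 + 2×15.999 = 251.039 → 251.04 g/mol.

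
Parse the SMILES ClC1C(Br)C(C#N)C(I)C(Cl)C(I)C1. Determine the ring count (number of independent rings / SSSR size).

1

In SMILES, each pair of matching ring-closure digits denotes one ring-closing bond; the number of such bonds equals the number of independent rings.
Ring-closure bonds here: 1.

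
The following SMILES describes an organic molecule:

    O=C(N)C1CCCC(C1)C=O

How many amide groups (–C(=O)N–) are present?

The amide motif appears at heavy-atom position 2 in the SMILES.
Other groups present: 1 aldehyde.
Amide count: 1.

1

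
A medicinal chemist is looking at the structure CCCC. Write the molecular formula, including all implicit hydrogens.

Walk through each heavy atom and fill implicit hydrogens from standard valence (C 4, N 3, O 2, S 2, halogen 1):
  atom 1: C, bond orders sum to 1 (valence 4) → 3 H
  atom 2: C, bond orders sum to 2 (valence 4) → 2 H
  atom 3: C, bond orders sum to 2 (valence 4) → 2 H
  atom 4: C, bond orders sum to 1 (valence 4) → 3 H
Totals → C:4, H:10.
In Hill order: C4H10.

C4H10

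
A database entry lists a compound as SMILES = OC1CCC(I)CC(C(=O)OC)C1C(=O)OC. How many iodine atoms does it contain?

1

Scan the SMILES for I atoms (remember two-letter symbols like Cl and Br are single atoms).
Iodine count: 1.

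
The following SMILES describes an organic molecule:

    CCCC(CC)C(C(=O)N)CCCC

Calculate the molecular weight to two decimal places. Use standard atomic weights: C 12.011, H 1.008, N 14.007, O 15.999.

199.34 g/mol

First, the molecular formula is C12H25NO (counting implicit H from valence).
  C: 12 × 12.011 = 144.132
  H: 25 × 1.008 = 25.200
  N: 1 × 14.007 = 14.007
  O: 1 × 15.999 = 15.999
Sum: 12×12.011 + 25×1.008 + 1×14.007 + 1×15.999 = 199.338 → 199.34 g/mol.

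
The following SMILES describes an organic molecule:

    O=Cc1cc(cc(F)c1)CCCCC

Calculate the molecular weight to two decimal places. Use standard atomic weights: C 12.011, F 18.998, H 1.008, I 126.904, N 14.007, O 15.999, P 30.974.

First, the molecular formula is C12H15FO (counting implicit H from valence).
  C: 12 × 12.011 = 144.132
  F: 1 × 18.998 = 18.998
  H: 15 × 1.008 = 15.120
  O: 1 × 15.999 = 15.999
Sum: 12×12.011 + 1×18.998 + 15×1.008 + 1×15.999 = 194.249 → 194.25 g/mol.

194.25 g/mol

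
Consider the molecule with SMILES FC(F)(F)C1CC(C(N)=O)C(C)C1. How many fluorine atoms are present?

3

Scan the SMILES for F atoms (remember two-letter symbols like Cl and Br are single atoms).
Fluorine count: 3.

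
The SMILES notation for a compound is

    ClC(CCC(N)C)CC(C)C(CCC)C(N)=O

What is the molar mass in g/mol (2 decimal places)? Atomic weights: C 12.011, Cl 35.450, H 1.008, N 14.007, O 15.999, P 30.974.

First, the molecular formula is C13H27ClN2O (counting implicit H from valence).
  C: 13 × 12.011 = 156.143
  Cl: 1 × 35.450 = 35.450
  H: 27 × 1.008 = 27.216
  N: 2 × 14.007 = 28.014
  O: 1 × 15.999 = 15.999
Sum: 13×12.011 + 1×35.450 + 27×1.008 + 2×14.007 + 1×15.999 = 262.822 → 262.82 g/mol.

262.82 g/mol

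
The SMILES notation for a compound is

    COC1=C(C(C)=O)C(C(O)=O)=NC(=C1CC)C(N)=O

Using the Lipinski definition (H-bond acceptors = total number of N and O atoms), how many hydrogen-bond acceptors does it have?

7

N atoms: 2; O atoms: 5.
Lipinski HBA = 2 + 5 = 7.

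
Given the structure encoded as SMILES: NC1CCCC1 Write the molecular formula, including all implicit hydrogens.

Walk through each heavy atom and fill implicit hydrogens from standard valence (C 4, N 3, O 2, S 2, halogen 1):
  atom 1: N, bond orders sum to 1 (valence 3) → 2 H
  atom 2: C, bond orders sum to 3 (valence 4) → 1 H
  atom 3: C, bond orders sum to 2 (valence 4) → 2 H
  atom 4: C, bond orders sum to 2 (valence 4) → 2 H
  atom 5: C, bond orders sum to 2 (valence 4) → 2 H
  atom 6: C, bond orders sum to 2 (valence 4) → 2 H
Totals → C:5, H:11, N:1.

C5H11N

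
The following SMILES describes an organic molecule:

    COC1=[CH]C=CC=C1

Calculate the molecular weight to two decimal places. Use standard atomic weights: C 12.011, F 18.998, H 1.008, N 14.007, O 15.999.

108.14 g/mol

First, the molecular formula is C7H8O (counting implicit H from valence).
  C: 7 × 12.011 = 84.077
  H: 8 × 1.008 = 8.064
  O: 1 × 15.999 = 15.999
Sum: 7×12.011 + 8×1.008 + 1×15.999 = 108.140 → 108.14 g/mol.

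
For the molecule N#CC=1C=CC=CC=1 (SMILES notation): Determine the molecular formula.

Walk through each heavy atom and fill implicit hydrogens from standard valence (C 4, N 3, O 2, S 2, halogen 1):
  atom 1: N, bond orders sum to 3 (valence 3) → 0 H
  atom 2: C, bond orders sum to 4 (valence 4) → 0 H
  atom 3: C, bond orders sum to 4 (valence 4) → 0 H
  atom 4: C, bond orders sum to 3 (valence 4) → 1 H
  atom 5: C, bond orders sum to 3 (valence 4) → 1 H
  atom 6: C, bond orders sum to 3 (valence 4) → 1 H
  atom 7: C, bond orders sum to 3 (valence 4) → 1 H
  atom 8: C, bond orders sum to 3 (valence 4) → 1 H
Totals → C:7, H:5, N:1.

C7H5N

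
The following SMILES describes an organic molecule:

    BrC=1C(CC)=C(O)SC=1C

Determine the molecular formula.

C7H9BrOS

Walk through each heavy atom and fill implicit hydrogens from standard valence (C 4, N 3, O 2, S 2, halogen 1):
  atom 1: Br (halogen, monovalent) → 0 H
  atom 2: C, bond orders sum to 4 (valence 4) → 0 H
  atom 3: C, bond orders sum to 4 (valence 4) → 0 H
  atom 4: C, bond orders sum to 2 (valence 4) → 2 H
  atom 5: C, bond orders sum to 1 (valence 4) → 3 H
  atom 6: C, bond orders sum to 4 (valence 4) → 0 H
  atom 7: O, bond orders sum to 1 (valence 2) → 1 H
  atom 8: S, bond orders sum to 2 (valence 2) → 0 H
  atom 9: C, bond orders sum to 4 (valence 4) → 0 H
  atom 10: C, bond orders sum to 1 (valence 4) → 3 H
Totals → C:7, H:9, Br:1, O:1, S:1.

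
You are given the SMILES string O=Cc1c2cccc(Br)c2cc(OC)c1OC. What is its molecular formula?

Walk through each heavy atom and fill implicit hydrogens from standard valence (C 4, N 3, O 2, S 2, halogen 1); for lowercase aromatic atoms, an aromatic c carries 1 H when it has two neighbours and 0 H with three, and aromatic n carries 0 H:
  atom 1: O, bond orders sum to 2 (valence 2) → 0 H
  atom 2: C, bond orders sum to 3 (valence 4) → 1 H
  atom 3: aromatic c, 3 neighbours → 0 H
  atom 4: aromatic c, 3 neighbours → 0 H
  atom 5: aromatic c, 2 neighbours → 1 H
  atom 6: aromatic c, 2 neighbours → 1 H
  atom 7: aromatic c, 2 neighbours → 1 H
  atom 8: aromatic c, 3 neighbours → 0 H
  atom 9: Br (halogen, monovalent) → 0 H
  atom 10: aromatic c, 3 neighbours → 0 H
  atom 11: aromatic c, 2 neighbours → 1 H
  atom 12: aromatic c, 3 neighbours → 0 H
  atom 13: O, bond orders sum to 2 (valence 2) → 0 H
  atom 14: C, bond orders sum to 1 (valence 4) → 3 H
  atom 15: aromatic c, 3 neighbours → 0 H
  atom 16: O, bond orders sum to 2 (valence 2) → 0 H
  atom 17: C, bond orders sum to 1 (valence 4) → 3 H
Totals → C:13, H:11, Br:1, O:3.
In Hill order: C13H11BrO3.

C13H11BrO3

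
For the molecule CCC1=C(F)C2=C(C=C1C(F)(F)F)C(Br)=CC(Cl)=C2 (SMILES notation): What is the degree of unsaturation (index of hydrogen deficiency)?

Degree of unsaturation = (number of rings) + (number of π bonds).
Ring closures in the SMILES: 2.
π bonds: 5 double bonds (each 1 DoU) → 5 DoU from unsaturation.
Total DoU = 2 + 5 = 7.

7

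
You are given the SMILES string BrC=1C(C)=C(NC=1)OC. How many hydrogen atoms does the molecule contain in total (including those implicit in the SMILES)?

Walk through each heavy atom and fill implicit hydrogens from standard valence (C 4, N 3, O 2, S 2, halogen 1):
  atom 1: Br (halogen, monovalent) → 0 H
  atom 2: C, bond orders sum to 4 (valence 4) → 0 H
  atom 3: C, bond orders sum to 4 (valence 4) → 0 H
  atom 4: C, bond orders sum to 1 (valence 4) → 3 H
  atom 5: C, bond orders sum to 4 (valence 4) → 0 H
  atom 6: N, bond orders sum to 2 (valence 3) → 1 H
  atom 7: C, bond orders sum to 3 (valence 4) → 1 H
  atom 8: O, bond orders sum to 2 (valence 2) → 0 H
  atom 9: C, bond orders sum to 1 (valence 4) → 3 H
Total hydrogens: 8.

8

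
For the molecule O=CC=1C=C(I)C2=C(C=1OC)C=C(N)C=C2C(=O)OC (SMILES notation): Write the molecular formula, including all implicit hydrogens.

Walk through each heavy atom and fill implicit hydrogens from standard valence (C 4, N 3, O 2, S 2, halogen 1):
  atom 1: O, bond orders sum to 2 (valence 2) → 0 H
  atom 2: C, bond orders sum to 3 (valence 4) → 1 H
  atom 3: C, bond orders sum to 4 (valence 4) → 0 H
  atom 4: C, bond orders sum to 3 (valence 4) → 1 H
  atom 5: C, bond orders sum to 4 (valence 4) → 0 H
  atom 6: I (halogen, monovalent) → 0 H
  atom 7: C, bond orders sum to 4 (valence 4) → 0 H
  atom 8: C, bond orders sum to 4 (valence 4) → 0 H
  atom 9: C, bond orders sum to 4 (valence 4) → 0 H
  atom 10: O, bond orders sum to 2 (valence 2) → 0 H
  atom 11: C, bond orders sum to 1 (valence 4) → 3 H
  atom 12: C, bond orders sum to 3 (valence 4) → 1 H
  atom 13: C, bond orders sum to 4 (valence 4) → 0 H
  atom 14: N, bond orders sum to 1 (valence 3) → 2 H
  atom 15: C, bond orders sum to 3 (valence 4) → 1 H
  atom 16: C, bond orders sum to 4 (valence 4) → 0 H
  atom 17: C, bond orders sum to 4 (valence 4) → 0 H
  atom 18: O, bond orders sum to 2 (valence 2) → 0 H
  atom 19: O, bond orders sum to 2 (valence 2) → 0 H
  atom 20: C, bond orders sum to 1 (valence 4) → 3 H
Totals → C:14, H:12, I:1, N:1, O:4.
In Hill order: C14H12INO4.

C14H12INO4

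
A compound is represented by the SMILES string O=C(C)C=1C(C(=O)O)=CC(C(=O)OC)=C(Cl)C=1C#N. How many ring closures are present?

In SMILES, each pair of matching ring-closure digits denotes one ring-closing bond; the number of such bonds equals the number of independent rings.
Ring-closure bonds here: 1.

1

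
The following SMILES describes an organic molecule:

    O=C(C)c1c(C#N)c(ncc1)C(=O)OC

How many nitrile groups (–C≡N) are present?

The nitrile motif appears at heavy-atom position 6 in the SMILES.
Other groups present: 1 ester, 1 ketone.
Nitrile count: 1.

1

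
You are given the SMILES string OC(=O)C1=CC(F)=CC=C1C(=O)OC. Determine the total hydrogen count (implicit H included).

Walk through each heavy atom and fill implicit hydrogens from standard valence (C 4, N 3, O 2, S 2, halogen 1):
  atom 1: O, bond orders sum to 1 (valence 2) → 1 H
  atom 2: C, bond orders sum to 4 (valence 4) → 0 H
  atom 3: O, bond orders sum to 2 (valence 2) → 0 H
  atom 4: C, bond orders sum to 4 (valence 4) → 0 H
  atom 5: C, bond orders sum to 3 (valence 4) → 1 H
  atom 6: C, bond orders sum to 4 (valence 4) → 0 H
  atom 7: F (halogen, monovalent) → 0 H
  atom 8: C, bond orders sum to 3 (valence 4) → 1 H
  atom 9: C, bond orders sum to 3 (valence 4) → 1 H
  atom 10: C, bond orders sum to 4 (valence 4) → 0 H
  atom 11: C, bond orders sum to 4 (valence 4) → 0 H
  atom 12: O, bond orders sum to 2 (valence 2) → 0 H
  atom 13: O, bond orders sum to 2 (valence 2) → 0 H
  atom 14: C, bond orders sum to 1 (valence 4) → 3 H
Total hydrogens: 7.

7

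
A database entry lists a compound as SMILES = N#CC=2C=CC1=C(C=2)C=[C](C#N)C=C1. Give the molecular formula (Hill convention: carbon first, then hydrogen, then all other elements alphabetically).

C12H6N2

Walk through each heavy atom and fill implicit hydrogens from standard valence (C 4, N 3, O 2, S 2, halogen 1):
  atom 1: N, bond orders sum to 3 (valence 3) → 0 H
  atom 2: C, bond orders sum to 4 (valence 4) → 0 H
  atom 3: C, bond orders sum to 4 (valence 4) → 0 H
  atom 4: C, bond orders sum to 3 (valence 4) → 1 H
  atom 5: C, bond orders sum to 3 (valence 4) → 1 H
  atom 6: C, bond orders sum to 4 (valence 4) → 0 H
  atom 7: C, bond orders sum to 4 (valence 4) → 0 H
  atom 8: C, bond orders sum to 3 (valence 4) → 1 H
  atom 9: C, bond orders sum to 3 (valence 4) → 1 H
  atom 10: C with explicit H count 0
  atom 11: C, bond orders sum to 4 (valence 4) → 0 H
  atom 12: N, bond orders sum to 3 (valence 3) → 0 H
  atom 13: C, bond orders sum to 3 (valence 4) → 1 H
  atom 14: C, bond orders sum to 3 (valence 4) → 1 H
Totals → C:12, H:6, N:2.
In Hill order: C12H6N2.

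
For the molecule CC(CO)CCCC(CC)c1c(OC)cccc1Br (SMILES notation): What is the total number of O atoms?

2

Scan the SMILES for O atoms (remember two-letter symbols like Cl and Br are single atoms).
Oxygen count: 2.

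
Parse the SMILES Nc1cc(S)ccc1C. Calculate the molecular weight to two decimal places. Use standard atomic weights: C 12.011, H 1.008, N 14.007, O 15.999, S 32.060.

139.22 g/mol

First, the molecular formula is C7H9NS (counting implicit H from valence).
  C: 7 × 12.011 = 84.077
  H: 9 × 1.008 = 9.072
  N: 1 × 14.007 = 14.007
  S: 1 × 32.060 = 32.060
Sum: 7×12.011 + 9×1.008 + 1×14.007 + 1×32.060 = 139.216 → 139.22 g/mol.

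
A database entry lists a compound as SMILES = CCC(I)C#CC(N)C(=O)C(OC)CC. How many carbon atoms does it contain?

11

Count every carbon token in the SMILES (each C, including those in ring-closure positions and inside branches).
Carbon count: 11.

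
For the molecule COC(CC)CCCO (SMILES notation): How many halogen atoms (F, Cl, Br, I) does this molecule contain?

0

Scan the SMILES for the halogen motif — none present.
Groups that are present: 1 ether, 1 hydroxyl.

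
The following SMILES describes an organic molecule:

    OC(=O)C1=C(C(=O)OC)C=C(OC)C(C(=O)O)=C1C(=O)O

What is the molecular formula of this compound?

Walk through each heavy atom and fill implicit hydrogens from standard valence (C 4, N 3, O 2, S 2, halogen 1):
  atom 1: O, bond orders sum to 1 (valence 2) → 1 H
  atom 2: C, bond orders sum to 4 (valence 4) → 0 H
  atom 3: O, bond orders sum to 2 (valence 2) → 0 H
  atom 4: C, bond orders sum to 4 (valence 4) → 0 H
  atom 5: C, bond orders sum to 4 (valence 4) → 0 H
  atom 6: C, bond orders sum to 4 (valence 4) → 0 H
  atom 7: O, bond orders sum to 2 (valence 2) → 0 H
  atom 8: O, bond orders sum to 2 (valence 2) → 0 H
  atom 9: C, bond orders sum to 1 (valence 4) → 3 H
  atom 10: C, bond orders sum to 3 (valence 4) → 1 H
  atom 11: C, bond orders sum to 4 (valence 4) → 0 H
  atom 12: O, bond orders sum to 2 (valence 2) → 0 H
  atom 13: C, bond orders sum to 1 (valence 4) → 3 H
  atom 14: C, bond orders sum to 4 (valence 4) → 0 H
  atom 15: C, bond orders sum to 4 (valence 4) → 0 H
  atom 16: O, bond orders sum to 2 (valence 2) → 0 H
  atom 17: O, bond orders sum to 1 (valence 2) → 1 H
  atom 18: C, bond orders sum to 4 (valence 4) → 0 H
  atom 19: C, bond orders sum to 4 (valence 4) → 0 H
  atom 20: O, bond orders sum to 2 (valence 2) → 0 H
  atom 21: O, bond orders sum to 1 (valence 2) → 1 H
Totals → C:12, H:10, O:9.

C12H10O9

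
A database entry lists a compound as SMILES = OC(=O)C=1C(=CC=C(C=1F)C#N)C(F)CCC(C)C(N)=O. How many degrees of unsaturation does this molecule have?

Degree of unsaturation = (number of rings) + (number of π bonds).
Ring closures in the SMILES: 1.
π bonds: 5 double bonds (each 1 DoU), 1 triple bond (each 2 DoU) → 7 DoU from unsaturation.
Total DoU = 1 + 7 = 8.

8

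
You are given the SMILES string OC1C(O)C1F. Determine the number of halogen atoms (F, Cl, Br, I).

1

Halogen atoms appear at heavy-atom position 6 (1×F).
Other groups present: 2 hydroxyl.
Halogen count: 1.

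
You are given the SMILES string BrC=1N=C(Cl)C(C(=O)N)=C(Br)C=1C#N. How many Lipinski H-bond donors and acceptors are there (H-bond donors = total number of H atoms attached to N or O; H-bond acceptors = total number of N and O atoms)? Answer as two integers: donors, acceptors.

Donors: find every N or O and count the H atoms it carries.
  atom 3 (N): bond orders sum to 3 → 0 H
  atom 8 (O): bond orders sum to 2 → 0 H
  atom 9 (N): bond orders sum to 1 → 2 H
  atom 14 (N): bond orders sum to 3 → 0 H
Lipinski HBD = 2.
Acceptors: N atoms = 3, O atoms = 1 → HBA = 4.

2, 4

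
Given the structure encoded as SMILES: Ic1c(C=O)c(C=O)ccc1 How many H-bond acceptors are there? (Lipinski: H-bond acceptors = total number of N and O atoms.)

N atoms: 0; O atoms: 2.
Lipinski HBA = 0 + 2 = 2.

2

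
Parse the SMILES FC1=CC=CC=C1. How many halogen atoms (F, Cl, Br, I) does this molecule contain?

1

Halogen atoms appear at heavy-atom position 1 (1×F).
Halogen count: 1.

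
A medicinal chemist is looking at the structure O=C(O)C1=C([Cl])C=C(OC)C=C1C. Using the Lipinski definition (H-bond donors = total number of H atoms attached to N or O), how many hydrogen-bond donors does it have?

1

Donors: find every N or O and count the H atoms it carries.
  atom 1 (O): bond orders sum to 2 → 0 H
  atom 3 (O): bond orders sum to 1 → 1 H
  atom 9 (O): bond orders sum to 2 → 0 H
Lipinski HBD = 1.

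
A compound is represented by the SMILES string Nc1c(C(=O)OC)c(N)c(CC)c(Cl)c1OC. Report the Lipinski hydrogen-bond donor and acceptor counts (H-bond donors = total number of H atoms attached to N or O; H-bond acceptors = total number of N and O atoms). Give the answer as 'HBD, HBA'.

4, 5

Donors: find every N or O and count the H atoms it carries.
  atom 1 (N): bond orders sum to 1 → 2 H
  atom 5 (O): bond orders sum to 2 → 0 H
  atom 6 (O): bond orders sum to 2 → 0 H
  atom 9 (N): bond orders sum to 1 → 2 H
  atom 16 (O): bond orders sum to 2 → 0 H
Lipinski HBD = 4.
Acceptors: N atoms = 2, O atoms = 3 → HBA = 5.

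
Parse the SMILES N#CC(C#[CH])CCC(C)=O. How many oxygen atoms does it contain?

Scan the SMILES for O atoms (remember two-letter symbols like Cl and Br are single atoms).
Oxygen count: 1.

1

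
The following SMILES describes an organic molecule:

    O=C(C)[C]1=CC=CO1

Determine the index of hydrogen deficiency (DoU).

Degree of unsaturation = (number of rings) + (number of π bonds).
Ring closures in the SMILES: 1.
π bonds: 3 double bonds (each 1 DoU) → 3 DoU from unsaturation.
Total DoU = 1 + 3 = 4.

4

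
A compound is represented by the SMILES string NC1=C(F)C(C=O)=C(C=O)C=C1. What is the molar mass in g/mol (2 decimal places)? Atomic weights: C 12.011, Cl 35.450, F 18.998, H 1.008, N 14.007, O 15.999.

First, the molecular formula is C8H6FNO2 (counting implicit H from valence).
  C: 8 × 12.011 = 96.088
  F: 1 × 18.998 = 18.998
  H: 6 × 1.008 = 6.048
  N: 1 × 14.007 = 14.007
  O: 2 × 15.999 = 31.998
Sum: 8×12.011 + 1×18.998 + 6×1.008 + 1×14.007 + 2×15.999 = 167.139 → 167.14 g/mol.

167.14 g/mol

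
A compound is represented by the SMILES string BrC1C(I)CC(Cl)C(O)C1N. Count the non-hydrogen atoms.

11

Every atom symbol written in the SMILES (organic subset) is one heavy atom; implicit H are not written.
Heavy atoms by element → Br:1, C:6, Cl:1, I:1, N:1, O:1.
Total: 11.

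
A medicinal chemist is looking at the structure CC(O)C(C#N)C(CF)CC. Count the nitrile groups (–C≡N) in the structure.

1

The nitrile motif appears at heavy-atom position 5 in the SMILES.
Other groups present: 1 hydroxyl.
Nitrile count: 1.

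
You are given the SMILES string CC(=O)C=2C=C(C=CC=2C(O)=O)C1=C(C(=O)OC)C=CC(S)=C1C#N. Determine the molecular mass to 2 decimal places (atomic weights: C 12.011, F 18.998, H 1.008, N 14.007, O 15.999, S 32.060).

First, the molecular formula is C18H13NO5S (counting implicit H from valence).
  C: 18 × 12.011 = 216.198
  H: 13 × 1.008 = 13.104
  N: 1 × 14.007 = 14.007
  O: 5 × 15.999 = 79.995
  S: 1 × 32.060 = 32.060
Sum: 18×12.011 + 13×1.008 + 1×14.007 + 5×15.999 + 1×32.060 = 355.364 → 355.36 g/mol.

355.36 g/mol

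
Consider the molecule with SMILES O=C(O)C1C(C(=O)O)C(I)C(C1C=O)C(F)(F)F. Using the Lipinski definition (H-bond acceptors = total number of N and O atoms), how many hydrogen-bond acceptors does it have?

N atoms: 0; O atoms: 5.
Lipinski HBA = 0 + 5 = 5.

5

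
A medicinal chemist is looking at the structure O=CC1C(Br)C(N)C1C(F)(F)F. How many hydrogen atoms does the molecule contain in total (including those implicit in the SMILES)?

7

Walk through each heavy atom and fill implicit hydrogens from standard valence (C 4, N 3, O 2, S 2, halogen 1):
  atom 1: O, bond orders sum to 2 (valence 2) → 0 H
  atom 2: C, bond orders sum to 3 (valence 4) → 1 H
  atom 3: C, bond orders sum to 3 (valence 4) → 1 H
  atom 4: C, bond orders sum to 3 (valence 4) → 1 H
  atom 5: Br (halogen, monovalent) → 0 H
  atom 6: C, bond orders sum to 3 (valence 4) → 1 H
  atom 7: N, bond orders sum to 1 (valence 3) → 2 H
  atom 8: C, bond orders sum to 3 (valence 4) → 1 H
  atom 9: C, bond orders sum to 4 (valence 4) → 0 H
  atom 10: F (halogen, monovalent) → 0 H
  atom 11: F (halogen, monovalent) → 0 H
  atom 12: F (halogen, monovalent) → 0 H
Total hydrogens: 7.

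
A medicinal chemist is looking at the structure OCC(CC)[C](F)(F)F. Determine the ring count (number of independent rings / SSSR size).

In SMILES, each pair of matching ring-closure digits denotes one ring-closing bond; the number of such bonds equals the number of independent rings.
Ring-closure bonds here: 0.

0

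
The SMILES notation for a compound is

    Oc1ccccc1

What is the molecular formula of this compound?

C6H6O

Walk through each heavy atom and fill implicit hydrogens from standard valence (C 4, N 3, O 2, S 2, halogen 1); for lowercase aromatic atoms, an aromatic c carries 1 H when it has two neighbours and 0 H with three, and aromatic n carries 0 H:
  atom 1: O, bond orders sum to 1 (valence 2) → 1 H
  atom 2: aromatic c, 3 neighbours → 0 H
  atom 3: aromatic c, 2 neighbours → 1 H
  atom 4: aromatic c, 2 neighbours → 1 H
  atom 5: aromatic c, 2 neighbours → 1 H
  atom 6: aromatic c, 2 neighbours → 1 H
  atom 7: aromatic c, 2 neighbours → 1 H
Totals → C:6, H:6, O:1.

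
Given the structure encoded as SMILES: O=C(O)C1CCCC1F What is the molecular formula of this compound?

C6H9FO2

Walk through each heavy atom and fill implicit hydrogens from standard valence (C 4, N 3, O 2, S 2, halogen 1):
  atom 1: O, bond orders sum to 2 (valence 2) → 0 H
  atom 2: C, bond orders sum to 4 (valence 4) → 0 H
  atom 3: O, bond orders sum to 1 (valence 2) → 1 H
  atom 4: C, bond orders sum to 3 (valence 4) → 1 H
  atom 5: C, bond orders sum to 2 (valence 4) → 2 H
  atom 6: C, bond orders sum to 2 (valence 4) → 2 H
  atom 7: C, bond orders sum to 2 (valence 4) → 2 H
  atom 8: C, bond orders sum to 3 (valence 4) → 1 H
  atom 9: F (halogen, monovalent) → 0 H
Totals → C:6, H:9, F:1, O:2.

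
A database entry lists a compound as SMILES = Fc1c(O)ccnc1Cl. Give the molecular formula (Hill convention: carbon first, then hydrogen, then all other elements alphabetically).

Walk through each heavy atom and fill implicit hydrogens from standard valence (C 4, N 3, O 2, S 2, halogen 1); for lowercase aromatic atoms, an aromatic c carries 1 H when it has two neighbours and 0 H with three, and aromatic n carries 0 H:
  atom 1: F (halogen, monovalent) → 0 H
  atom 2: aromatic c, 3 neighbours → 0 H
  atom 3: aromatic c, 3 neighbours → 0 H
  atom 4: O, bond orders sum to 1 (valence 2) → 1 H
  atom 5: aromatic c, 2 neighbours → 1 H
  atom 6: aromatic c, 2 neighbours → 1 H
  atom 7: aromatic n, 2 neighbours → 0 H
  atom 8: aromatic c, 3 neighbours → 0 H
  atom 9: Cl (halogen, monovalent) → 0 H
Totals → C:5, H:3, Cl:1, F:1, N:1, O:1.
In Hill order: C5H3ClFNO.

C5H3ClFNO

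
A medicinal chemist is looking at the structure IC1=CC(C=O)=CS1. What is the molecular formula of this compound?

C5H3IOS

Walk through each heavy atom and fill implicit hydrogens from standard valence (C 4, N 3, O 2, S 2, halogen 1):
  atom 1: I (halogen, monovalent) → 0 H
  atom 2: C, bond orders sum to 4 (valence 4) → 0 H
  atom 3: C, bond orders sum to 3 (valence 4) → 1 H
  atom 4: C, bond orders sum to 4 (valence 4) → 0 H
  atom 5: C, bond orders sum to 3 (valence 4) → 1 H
  atom 6: O, bond orders sum to 2 (valence 2) → 0 H
  atom 7: C, bond orders sum to 3 (valence 4) → 1 H
  atom 8: S, bond orders sum to 2 (valence 2) → 0 H
Totals → C:5, H:3, I:1, O:1, S:1.
In Hill order: C5H3IOS.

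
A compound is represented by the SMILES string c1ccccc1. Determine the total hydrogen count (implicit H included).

Walk through each heavy atom and fill implicit hydrogens from standard valence (C 4, N 3, O 2, S 2, halogen 1); for lowercase aromatic atoms, an aromatic c carries 1 H when it has two neighbours and 0 H with three, and aromatic n carries 0 H:
  atom 1: aromatic c, 2 neighbours → 1 H
  atom 2: aromatic c, 2 neighbours → 1 H
  atom 3: aromatic c, 2 neighbours → 1 H
  atom 4: aromatic c, 2 neighbours → 1 H
  atom 5: aromatic c, 2 neighbours → 1 H
  atom 6: aromatic c, 2 neighbours → 1 H
Total hydrogens: 6.

6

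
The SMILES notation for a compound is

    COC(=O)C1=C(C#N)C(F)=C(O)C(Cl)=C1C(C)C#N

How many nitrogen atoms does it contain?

Scan the SMILES for N atoms (remember two-letter symbols like Cl and Br are single atoms).
Nitrogen count: 2.

2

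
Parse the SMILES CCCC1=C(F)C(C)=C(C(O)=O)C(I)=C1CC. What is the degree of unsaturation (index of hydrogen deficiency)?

5

Molecular formula: C13H16FIO2.
DoU = (2C + 2 + N − H − X) / 2, where X is the halogen count and O/S are ignored.
    = (2·13 + 2 + 0 − 16 − 2) / 2 = 10 / 2 = 5.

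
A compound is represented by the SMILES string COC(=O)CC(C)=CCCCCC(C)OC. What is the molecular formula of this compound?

Walk through each heavy atom and fill implicit hydrogens from standard valence (C 4, N 3, O 2, S 2, halogen 1):
  atom 1: C, bond orders sum to 1 (valence 4) → 3 H
  atom 2: O, bond orders sum to 2 (valence 2) → 0 H
  atom 3: C, bond orders sum to 4 (valence 4) → 0 H
  atom 4: O, bond orders sum to 2 (valence 2) → 0 H
  atom 5: C, bond orders sum to 2 (valence 4) → 2 H
  atom 6: C, bond orders sum to 4 (valence 4) → 0 H
  atom 7: C, bond orders sum to 1 (valence 4) → 3 H
  atom 8: C, bond orders sum to 3 (valence 4) → 1 H
  atom 9: C, bond orders sum to 2 (valence 4) → 2 H
  atom 10: C, bond orders sum to 2 (valence 4) → 2 H
  atom 11: C, bond orders sum to 2 (valence 4) → 2 H
  atom 12: C, bond orders sum to 2 (valence 4) → 2 H
  atom 13: C, bond orders sum to 3 (valence 4) → 1 H
  atom 14: C, bond orders sum to 1 (valence 4) → 3 H
  atom 15: O, bond orders sum to 2 (valence 2) → 0 H
  atom 16: C, bond orders sum to 1 (valence 4) → 3 H
Totals → C:13, H:24, O:3.
In Hill order: C13H24O3.

C13H24O3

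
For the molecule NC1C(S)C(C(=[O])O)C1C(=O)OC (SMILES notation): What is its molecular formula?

Walk through each heavy atom and fill implicit hydrogens from standard valence (C 4, N 3, O 2, S 2, halogen 1):
  atom 1: N, bond orders sum to 1 (valence 3) → 2 H
  atom 2: C, bond orders sum to 3 (valence 4) → 1 H
  atom 3: C, bond orders sum to 3 (valence 4) → 1 H
  atom 4: S, bond orders sum to 1 (valence 2) → 1 H
  atom 5: C, bond orders sum to 3 (valence 4) → 1 H
  atom 6: C, bond orders sum to 4 (valence 4) → 0 H
  atom 7: O with explicit H count 0
  atom 8: O, bond orders sum to 1 (valence 2) → 1 H
  atom 9: C, bond orders sum to 3 (valence 4) → 1 H
  atom 10: C, bond orders sum to 4 (valence 4) → 0 H
  atom 11: O, bond orders sum to 2 (valence 2) → 0 H
  atom 12: O, bond orders sum to 2 (valence 2) → 0 H
  atom 13: C, bond orders sum to 1 (valence 4) → 3 H
Totals → C:7, H:11, N:1, O:4, S:1.
In Hill order: C7H11NO4S.

C7H11NO4S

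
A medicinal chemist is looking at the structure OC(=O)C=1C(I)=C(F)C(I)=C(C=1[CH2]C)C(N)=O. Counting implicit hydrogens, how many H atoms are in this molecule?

Walk through each heavy atom and fill implicit hydrogens from standard valence (C 4, N 3, O 2, S 2, halogen 1):
  atom 1: O, bond orders sum to 1 (valence 2) → 1 H
  atom 2: C, bond orders sum to 4 (valence 4) → 0 H
  atom 3: O, bond orders sum to 2 (valence 2) → 0 H
  atom 4: C, bond orders sum to 4 (valence 4) → 0 H
  atom 5: C, bond orders sum to 4 (valence 4) → 0 H
  atom 6: I (halogen, monovalent) → 0 H
  atom 7: C, bond orders sum to 4 (valence 4) → 0 H
  atom 8: F (halogen, monovalent) → 0 H
  atom 9: C, bond orders sum to 4 (valence 4) → 0 H
  atom 10: I (halogen, monovalent) → 0 H
  atom 11: C, bond orders sum to 4 (valence 4) → 0 H
  atom 12: C, bond orders sum to 4 (valence 4) → 0 H
  atom 13: C with explicit H count 2
  atom 14: C, bond orders sum to 1 (valence 4) → 3 H
  atom 15: C, bond orders sum to 4 (valence 4) → 0 H
  atom 16: N, bond orders sum to 1 (valence 3) → 2 H
  atom 17: O, bond orders sum to 2 (valence 2) → 0 H
Total hydrogens: 8.

8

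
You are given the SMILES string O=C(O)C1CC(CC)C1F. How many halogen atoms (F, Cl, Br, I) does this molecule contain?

1

Halogen atoms appear at heavy-atom position 10 (1×F).
Other groups present: 1 carboxylic acid.
Halogen count: 1.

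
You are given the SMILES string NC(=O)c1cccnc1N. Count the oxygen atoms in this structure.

Scan the SMILES for O atoms (remember two-letter symbols like Cl and Br are single atoms).
Oxygen count: 1.

1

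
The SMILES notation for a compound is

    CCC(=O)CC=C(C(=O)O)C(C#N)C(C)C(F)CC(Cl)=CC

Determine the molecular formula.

C16H21ClFNO3

Walk through each heavy atom and fill implicit hydrogens from standard valence (C 4, N 3, O 2, S 2, halogen 1):
  atom 1: C, bond orders sum to 1 (valence 4) → 3 H
  atom 2: C, bond orders sum to 2 (valence 4) → 2 H
  atom 3: C, bond orders sum to 4 (valence 4) → 0 H
  atom 4: O, bond orders sum to 2 (valence 2) → 0 H
  atom 5: C, bond orders sum to 2 (valence 4) → 2 H
  atom 6: C, bond orders sum to 3 (valence 4) → 1 H
  atom 7: C, bond orders sum to 4 (valence 4) → 0 H
  atom 8: C, bond orders sum to 4 (valence 4) → 0 H
  atom 9: O, bond orders sum to 2 (valence 2) → 0 H
  atom 10: O, bond orders sum to 1 (valence 2) → 1 H
  atom 11: C, bond orders sum to 3 (valence 4) → 1 H
  atom 12: C, bond orders sum to 4 (valence 4) → 0 H
  atom 13: N, bond orders sum to 3 (valence 3) → 0 H
  atom 14: C, bond orders sum to 3 (valence 4) → 1 H
  atom 15: C, bond orders sum to 1 (valence 4) → 3 H
  atom 16: C, bond orders sum to 3 (valence 4) → 1 H
  atom 17: F (halogen, monovalent) → 0 H
  atom 18: C, bond orders sum to 2 (valence 4) → 2 H
  atom 19: C, bond orders sum to 4 (valence 4) → 0 H
  atom 20: Cl (halogen, monovalent) → 0 H
  atom 21: C, bond orders sum to 3 (valence 4) → 1 H
  atom 22: C, bond orders sum to 1 (valence 4) → 3 H
Totals → C:16, H:21, Cl:1, F:1, N:1, O:3.
In Hill order: C16H21ClFNO3.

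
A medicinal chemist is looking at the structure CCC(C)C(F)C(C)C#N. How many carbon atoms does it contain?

Count every carbon token in the SMILES (each C, including those in ring-closure positions and inside branches).
Carbon count: 8.

8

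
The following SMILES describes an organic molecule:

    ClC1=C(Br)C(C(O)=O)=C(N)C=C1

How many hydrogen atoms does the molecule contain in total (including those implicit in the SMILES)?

5

Walk through each heavy atom and fill implicit hydrogens from standard valence (C 4, N 3, O 2, S 2, halogen 1):
  atom 1: Cl (halogen, monovalent) → 0 H
  atom 2: C, bond orders sum to 4 (valence 4) → 0 H
  atom 3: C, bond orders sum to 4 (valence 4) → 0 H
  atom 4: Br (halogen, monovalent) → 0 H
  atom 5: C, bond orders sum to 4 (valence 4) → 0 H
  atom 6: C, bond orders sum to 4 (valence 4) → 0 H
  atom 7: O, bond orders sum to 1 (valence 2) → 1 H
  atom 8: O, bond orders sum to 2 (valence 2) → 0 H
  atom 9: C, bond orders sum to 4 (valence 4) → 0 H
  atom 10: N, bond orders sum to 1 (valence 3) → 2 H
  atom 11: C, bond orders sum to 3 (valence 4) → 1 H
  atom 12: C, bond orders sum to 3 (valence 4) → 1 H
Total hydrogens: 5.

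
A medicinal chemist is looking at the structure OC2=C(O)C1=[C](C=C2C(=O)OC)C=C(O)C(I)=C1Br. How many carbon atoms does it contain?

12

Count every carbon token in the SMILES (each C, including those in ring-closure positions and inside branches).
Carbon count: 12.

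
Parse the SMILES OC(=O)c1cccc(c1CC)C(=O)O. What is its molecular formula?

Walk through each heavy atom and fill implicit hydrogens from standard valence (C 4, N 3, O 2, S 2, halogen 1); for lowercase aromatic atoms, an aromatic c carries 1 H when it has two neighbours and 0 H with three, and aromatic n carries 0 H:
  atom 1: O, bond orders sum to 1 (valence 2) → 1 H
  atom 2: C, bond orders sum to 4 (valence 4) → 0 H
  atom 3: O, bond orders sum to 2 (valence 2) → 0 H
  atom 4: aromatic c, 3 neighbours → 0 H
  atom 5: aromatic c, 2 neighbours → 1 H
  atom 6: aromatic c, 2 neighbours → 1 H
  atom 7: aromatic c, 2 neighbours → 1 H
  atom 8: aromatic c, 3 neighbours → 0 H
  atom 9: aromatic c, 3 neighbours → 0 H
  atom 10: C, bond orders sum to 2 (valence 4) → 2 H
  atom 11: C, bond orders sum to 1 (valence 4) → 3 H
  atom 12: C, bond orders sum to 4 (valence 4) → 0 H
  atom 13: O, bond orders sum to 2 (valence 2) → 0 H
  atom 14: O, bond orders sum to 1 (valence 2) → 1 H
Totals → C:10, H:10, O:4.

C10H10O4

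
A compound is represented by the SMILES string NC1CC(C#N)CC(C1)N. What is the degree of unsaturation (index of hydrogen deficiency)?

3

Degree of unsaturation = (number of rings) + (number of π bonds).
Ring closures in the SMILES: 1.
π bonds: 1 triple bond (each 2 DoU) → 2 DoU from unsaturation.
Total DoU = 1 + 2 = 3.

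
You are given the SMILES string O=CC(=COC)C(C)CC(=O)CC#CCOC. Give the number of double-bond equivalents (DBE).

Molecular formula: C13H18O4.
DoU = (2C + 2 + N − H − X) / 2, where X is the halogen count and O/S are ignored.
    = (2·13 + 2 + 0 − 18 − 0) / 2 = 10 / 2 = 5.

5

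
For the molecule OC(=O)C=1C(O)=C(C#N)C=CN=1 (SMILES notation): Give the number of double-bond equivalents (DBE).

7

Molecular formula: C7H4N2O3.
DoU = (2C + 2 + N − H − X) / 2, where X is the halogen count and O/S are ignored.
    = (2·7 + 2 + 2 − 4 − 0) / 2 = 14 / 2 = 7.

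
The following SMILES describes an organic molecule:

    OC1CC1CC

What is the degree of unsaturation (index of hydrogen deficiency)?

1

Degree of unsaturation = (number of rings) + (number of π bonds).
Ring closures in the SMILES: 1.
π bonds: none → 0 DoU from unsaturation.
Total DoU = 1 + 0 = 1.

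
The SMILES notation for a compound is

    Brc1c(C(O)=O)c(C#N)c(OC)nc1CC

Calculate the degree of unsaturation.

Molecular formula: C10H9BrN2O3.
DoU = (2C + 2 + N − H − X) / 2, where X is the halogen count and O/S are ignored.
    = (2·10 + 2 + 2 − 9 − 1) / 2 = 14 / 2 = 7.

7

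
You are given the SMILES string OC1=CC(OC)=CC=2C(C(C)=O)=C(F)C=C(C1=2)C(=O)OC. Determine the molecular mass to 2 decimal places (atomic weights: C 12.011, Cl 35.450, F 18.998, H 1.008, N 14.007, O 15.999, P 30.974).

First, the molecular formula is C15H13FO5 (counting implicit H from valence).
  C: 15 × 12.011 = 180.165
  F: 1 × 18.998 = 18.998
  H: 13 × 1.008 = 13.104
  O: 5 × 15.999 = 79.995
Sum: 15×12.011 + 1×18.998 + 13×1.008 + 5×15.999 = 292.262 → 292.26 g/mol.

292.26 g/mol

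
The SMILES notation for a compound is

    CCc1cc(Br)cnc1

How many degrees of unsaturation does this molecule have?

4

Molecular formula: C7H8BrN.
DoU = (2C + 2 + N − H − X) / 2, where X is the halogen count and O/S are ignored.
    = (2·7 + 2 + 1 − 8 − 1) / 2 = 8 / 2 = 4.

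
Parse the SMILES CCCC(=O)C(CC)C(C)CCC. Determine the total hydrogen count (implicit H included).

Walk through each heavy atom and fill implicit hydrogens from standard valence (C 4, N 3, O 2, S 2, halogen 1):
  atom 1: C, bond orders sum to 1 (valence 4) → 3 H
  atom 2: C, bond orders sum to 2 (valence 4) → 2 H
  atom 3: C, bond orders sum to 2 (valence 4) → 2 H
  atom 4: C, bond orders sum to 4 (valence 4) → 0 H
  atom 5: O, bond orders sum to 2 (valence 2) → 0 H
  atom 6: C, bond orders sum to 3 (valence 4) → 1 H
  atom 7: C, bond orders sum to 2 (valence 4) → 2 H
  atom 8: C, bond orders sum to 1 (valence 4) → 3 H
  atom 9: C, bond orders sum to 3 (valence 4) → 1 H
  atom 10: C, bond orders sum to 1 (valence 4) → 3 H
  atom 11: C, bond orders sum to 2 (valence 4) → 2 H
  atom 12: C, bond orders sum to 2 (valence 4) → 2 H
  atom 13: C, bond orders sum to 1 (valence 4) → 3 H
Total hydrogens: 24.

24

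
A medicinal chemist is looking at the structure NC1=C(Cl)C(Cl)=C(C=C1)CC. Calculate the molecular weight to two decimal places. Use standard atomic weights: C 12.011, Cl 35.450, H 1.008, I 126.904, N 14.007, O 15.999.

190.07 g/mol

First, the molecular formula is C8H9Cl2N (counting implicit H from valence).
  C: 8 × 12.011 = 96.088
  Cl: 2 × 35.450 = 70.900
  H: 9 × 1.008 = 9.072
  N: 1 × 14.007 = 14.007
Sum: 8×12.011 + 2×35.450 + 9×1.008 + 1×14.007 = 190.067 → 190.07 g/mol.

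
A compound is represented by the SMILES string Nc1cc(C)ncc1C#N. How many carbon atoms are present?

Count every carbon token in the SMILES (each C, including those in ring-closure positions and inside branches).
Carbon count: 7.

7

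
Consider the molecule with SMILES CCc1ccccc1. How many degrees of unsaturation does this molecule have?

4

Molecular formula: C8H10.
DoU = (2C + 2 + N − H − X) / 2, where X is the halogen count and O/S are ignored.
    = (2·8 + 2 + 0 − 10 − 0) / 2 = 8 / 2 = 4.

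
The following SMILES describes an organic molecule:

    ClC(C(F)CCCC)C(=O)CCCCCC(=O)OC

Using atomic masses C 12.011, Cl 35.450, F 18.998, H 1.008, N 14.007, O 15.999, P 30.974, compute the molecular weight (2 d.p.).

294.79 g/mol

First, the molecular formula is C14H24ClFO3 (counting implicit H from valence).
  C: 14 × 12.011 = 168.154
  Cl: 1 × 35.450 = 35.450
  F: 1 × 18.998 = 18.998
  H: 24 × 1.008 = 24.192
  O: 3 × 15.999 = 47.997
Sum: 14×12.011 + 1×35.450 + 1×18.998 + 24×1.008 + 3×15.999 = 294.791 → 294.79 g/mol.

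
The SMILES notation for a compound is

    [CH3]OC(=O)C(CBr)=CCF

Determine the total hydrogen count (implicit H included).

Walk through each heavy atom and fill implicit hydrogens from standard valence (C 4, N 3, O 2, S 2, halogen 1):
  atom 1: C with explicit H count 3
  atom 2: O, bond orders sum to 2 (valence 2) → 0 H
  atom 3: C, bond orders sum to 4 (valence 4) → 0 H
  atom 4: O, bond orders sum to 2 (valence 2) → 0 H
  atom 5: C, bond orders sum to 4 (valence 4) → 0 H
  atom 6: C, bond orders sum to 2 (valence 4) → 2 H
  atom 7: Br (halogen, monovalent) → 0 H
  atom 8: C, bond orders sum to 3 (valence 4) → 1 H
  atom 9: C, bond orders sum to 2 (valence 4) → 2 H
  atom 10: F (halogen, monovalent) → 0 H
Total hydrogens: 8.

8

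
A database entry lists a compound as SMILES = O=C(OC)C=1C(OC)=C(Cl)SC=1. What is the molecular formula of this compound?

Walk through each heavy atom and fill implicit hydrogens from standard valence (C 4, N 3, O 2, S 2, halogen 1):
  atom 1: O, bond orders sum to 2 (valence 2) → 0 H
  atom 2: C, bond orders sum to 4 (valence 4) → 0 H
  atom 3: O, bond orders sum to 2 (valence 2) → 0 H
  atom 4: C, bond orders sum to 1 (valence 4) → 3 H
  atom 5: C, bond orders sum to 4 (valence 4) → 0 H
  atom 6: C, bond orders sum to 4 (valence 4) → 0 H
  atom 7: O, bond orders sum to 2 (valence 2) → 0 H
  atom 8: C, bond orders sum to 1 (valence 4) → 3 H
  atom 9: C, bond orders sum to 4 (valence 4) → 0 H
  atom 10: Cl (halogen, monovalent) → 0 H
  atom 11: S, bond orders sum to 2 (valence 2) → 0 H
  atom 12: C, bond orders sum to 3 (valence 4) → 1 H
Totals → C:7, H:7, Cl:1, O:3, S:1.
In Hill order: C7H7ClO3S.

C7H7ClO3S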